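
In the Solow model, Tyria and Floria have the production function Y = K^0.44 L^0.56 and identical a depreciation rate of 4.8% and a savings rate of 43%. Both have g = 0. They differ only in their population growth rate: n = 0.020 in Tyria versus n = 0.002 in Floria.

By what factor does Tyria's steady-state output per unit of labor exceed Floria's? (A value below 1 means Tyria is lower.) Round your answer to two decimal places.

Steady-state y* = [s/(n + δ)]^(α/(1−α)), so the ratio is [ (s_T/(n + δ)_T) / (s_F/(n + δ)_F) ]^0.7857.
s_T/(n + δ)_T = 0.43/0.068 = 6.3235; s_F/(n + δ)_F = 0.43/0.050 = 8.6000.
Ratio = (6.3235/8.6000)^0.7857 = 0.7353^0.7857 ≈ 0.7854

ratio ≈ 0.79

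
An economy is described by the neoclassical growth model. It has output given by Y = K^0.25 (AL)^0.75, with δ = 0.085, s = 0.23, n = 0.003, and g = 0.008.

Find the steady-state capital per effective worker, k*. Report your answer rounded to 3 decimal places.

k* = 3.206

At the steady state, Δk = 0, so s·k^α = (n + g + δ)·k.
Dividing both sides by k: k^(1−α) = s / (n + g + δ).
k^0.75 = 0.23 / (0.003 + 0.008 + 0.085) = 0.23 / 0.096 = 2.3958
k* = 2.3958^(1/0.75) ≈ 3.2058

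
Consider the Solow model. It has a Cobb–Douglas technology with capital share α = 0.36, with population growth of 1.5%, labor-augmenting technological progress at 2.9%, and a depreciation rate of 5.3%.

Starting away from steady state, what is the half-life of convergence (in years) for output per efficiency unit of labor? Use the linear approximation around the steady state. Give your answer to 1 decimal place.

Near the steady state the convergence rate is λ = (1 − α)(n + g + δ).
λ = (1 − 0.36) × 0.097 = 0.64 × 0.097 = 0.06208
Half-life = ln 2 / λ = 0.6931 / 0.06208 ≈ 11.16 years

about 11.2 years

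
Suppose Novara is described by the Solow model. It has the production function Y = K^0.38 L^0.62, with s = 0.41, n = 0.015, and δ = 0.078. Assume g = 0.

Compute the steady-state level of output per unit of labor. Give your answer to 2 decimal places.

y* = 2.48

In steady state, investment equals break-even investment: s·k^α = (n + δ)·k.
Dividing both sides by k: k^(1−α) = s / (n + δ).
k^0.62 = 0.41 / (0.015 + 0.078) = 0.41 / 0.093 = 4.4086
k* = 4.4086^(1/0.62) ≈ 10.9445
y* = (k*)^α = 10.9445^0.38 ≈ 2.4825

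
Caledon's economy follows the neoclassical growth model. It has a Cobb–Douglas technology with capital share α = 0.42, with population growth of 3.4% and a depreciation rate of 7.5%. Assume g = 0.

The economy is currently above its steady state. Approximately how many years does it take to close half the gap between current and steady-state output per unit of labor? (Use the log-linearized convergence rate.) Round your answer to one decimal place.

Near the steady state the convergence rate is λ = (1 − α)(n + δ).
λ = (1 − 0.42) × 0.109 = 0.58 × 0.109 = 0.06322
Half-life = ln 2 / λ = 0.6931 / 0.06322 ≈ 10.96 years

half-life ≈ 11.0 years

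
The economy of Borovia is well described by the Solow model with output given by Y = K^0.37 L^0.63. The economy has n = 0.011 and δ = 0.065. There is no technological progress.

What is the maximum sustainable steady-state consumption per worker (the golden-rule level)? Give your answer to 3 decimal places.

c_gold ≈ 1.596

At the golden rule, f'(k) = n + δ, so α·k^(α−1) = n + δ and k_gold = (α/(n + δ))^(1/(1−α)).
k_gold = (0.37/0.076)^(1/0.63) = 4.8684^1.5873 ≈ 12.3336
c_gold = f(k_gold) − (n + δ)·k_gold = 2.5334 − 0.076×12.3336 ≈ 1.5960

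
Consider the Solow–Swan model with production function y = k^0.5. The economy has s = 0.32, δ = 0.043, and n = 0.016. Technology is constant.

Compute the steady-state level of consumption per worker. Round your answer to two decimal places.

At the steady state, Δk = 0, so s·k^α = (n + δ)·k.
Rearranging, k^(1−α) = s / (n + δ).
k^0.5 = 0.32 / (0.016 + 0.043) = 0.32 / 0.059 = 5.4237
k* = 5.4237^(1/0.5) ≈ 29.4165
y* = (k*)^α = 29.4165^0.5 ≈ 5.4237
c* = (1 − s)·y* = (1 − 0.32) × 5.4237 ≈ 3.6881

c* = 3.69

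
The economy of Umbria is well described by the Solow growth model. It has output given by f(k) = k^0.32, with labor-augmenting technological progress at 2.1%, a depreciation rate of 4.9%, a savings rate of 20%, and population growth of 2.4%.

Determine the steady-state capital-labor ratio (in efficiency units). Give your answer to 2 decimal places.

Steady state requires s·f(k) = (n + g + δ)·k, i.e. s·k^α = (n + g + δ)·k.
Rearranging, k^(1−α) = s / (n + g + δ).
k^0.68 = 0.20 / (0.024 + 0.021 + 0.049) = 0.20 / 0.094 = 2.1277
k* = 2.1277^(1/0.68) ≈ 3.0354

k* = 3.04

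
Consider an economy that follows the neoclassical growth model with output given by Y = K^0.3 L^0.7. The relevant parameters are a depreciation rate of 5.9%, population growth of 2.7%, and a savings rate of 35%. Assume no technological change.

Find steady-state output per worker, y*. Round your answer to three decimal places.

y* ≈ 1.825

In steady state, investment equals break-even investment: s·k^α = (n + δ)·k.
Rearranging, k^(1−α) = s / (n + δ).
k^0.7 = 0.35 / (0.027 + 0.059) = 0.35 / 0.086 = 4.0698
k* = 4.0698^(1/0.7) ≈ 7.4271
y* = (k*)^α = 7.4271^0.3 ≈ 1.8249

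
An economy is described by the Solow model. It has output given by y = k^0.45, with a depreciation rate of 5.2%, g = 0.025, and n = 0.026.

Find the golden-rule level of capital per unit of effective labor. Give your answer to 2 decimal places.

The golden rule sets f'(k) = n + g + δ, i.e. α·k^(α−1) = n + g + δ.
So k^(1−α) = α / (n + g + δ) = 0.45 / 0.103 = 4.3689.
k_gold = 4.3689^(1/0.55) ≈ 14.5987

k_gold ≈ 14.60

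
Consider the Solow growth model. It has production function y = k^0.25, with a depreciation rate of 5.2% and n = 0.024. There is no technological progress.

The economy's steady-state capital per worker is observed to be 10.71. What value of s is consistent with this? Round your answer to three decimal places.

s ≈ 0.450

Steady state requires s·f(k) = (n + δ)·k, i.e. s·k^α = (n + δ)·k.
So s / (n + δ) = (k*)^(1−α) = 10.71^0.75 = 5.9203.
Therefore s = 5.9203 × (n + δ) = 5.9203 × 0.076 = 0.4499.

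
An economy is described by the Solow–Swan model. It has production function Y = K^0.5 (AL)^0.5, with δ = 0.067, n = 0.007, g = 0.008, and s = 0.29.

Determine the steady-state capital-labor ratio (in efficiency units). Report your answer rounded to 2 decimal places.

Steady state requires s·f(k) = (n + g + δ)·k, i.e. s·k^α = (n + g + δ)·k.
Rearranging, k^(1−α) = s / (n + g + δ).
k^0.5 = 0.29 / (0.007 + 0.008 + 0.067) = 0.29 / 0.082 = 3.5366
k* = 3.5366^(1/0.5) ≈ 12.5075

k* = 12.51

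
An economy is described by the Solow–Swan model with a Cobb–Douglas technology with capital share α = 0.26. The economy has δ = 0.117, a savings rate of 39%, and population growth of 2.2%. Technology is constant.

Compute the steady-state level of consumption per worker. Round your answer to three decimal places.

In steady state, investment equals break-even investment: s·k^α = (n + δ)·k.
Rearranging, k^(1−α) = s / (n + δ).
k^0.74 = 0.39 / (0.022 + 0.117) = 0.39 / 0.139 = 2.8058
k* = 2.8058^(1/0.74) ≈ 4.0316
y* = (k*)^α = 4.0316^0.26 ≈ 1.4369
c* = (1 − s)·y* = (1 − 0.39) × 1.4369 ≈ 0.8765

c* ≈ 0.877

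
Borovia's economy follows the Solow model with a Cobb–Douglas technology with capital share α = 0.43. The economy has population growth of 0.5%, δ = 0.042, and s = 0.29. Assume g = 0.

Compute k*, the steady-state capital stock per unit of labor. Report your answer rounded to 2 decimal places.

k* = 24.35

At the steady state, Δk = 0, so s·k^α = (n + δ)·k.
Dividing both sides by k: k^(1−α) = s / (n + δ).
k^0.57 = 0.29 / (0.005 + 0.042) = 0.29 / 0.047 = 6.1702
k* = 6.1702^(1/0.57) ≈ 24.3495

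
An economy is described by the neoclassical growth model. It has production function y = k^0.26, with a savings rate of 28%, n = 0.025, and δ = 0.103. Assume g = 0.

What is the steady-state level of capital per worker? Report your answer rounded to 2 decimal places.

Steady state requires s·f(k) = (n + δ)·k, i.e. s·k^α = (n + δ)·k.
Rearranging, k^(1−α) = s / (n + δ).
k^0.74 = 0.28 / (0.025 + 0.103) = 0.28 / 0.128 = 2.1875
k* = 2.1875^(1/0.74) ≈ 2.8800

k* ≈ 2.88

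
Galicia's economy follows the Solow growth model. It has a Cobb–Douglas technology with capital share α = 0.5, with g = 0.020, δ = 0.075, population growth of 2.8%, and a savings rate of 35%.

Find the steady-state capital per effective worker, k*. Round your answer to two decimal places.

At the steady state, Δk = 0, so s·k^α = (n + g + δ)·k.
Dividing both sides by k: k^(1−α) = s / (n + g + δ).
k^0.5 = 0.35 / (0.028 + 0.020 + 0.075) = 0.35 / 0.123 = 2.8455
k* = 2.8455^(1/0.5) ≈ 8.0969

k* ≈ 8.10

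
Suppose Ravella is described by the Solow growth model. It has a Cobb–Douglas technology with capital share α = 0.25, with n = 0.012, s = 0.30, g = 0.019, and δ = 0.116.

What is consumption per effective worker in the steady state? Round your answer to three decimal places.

At the steady state, Δk = 0, so s·k^α = (n + g + δ)·k.
Dividing both sides by k: k^(1−α) = s / (n + g + δ).
k^0.75 = 0.30 / (0.012 + 0.019 + 0.116) = 0.30 / 0.147 = 2.0408
k* = 2.0408^(1/0.75) ≈ 2.5886
y* = (k*)^α = 2.5886^0.25 ≈ 1.2684
c* = (1 − s)·y* = (1 − 0.30) × 1.2684 ≈ 0.8879

c* ≈ 0.888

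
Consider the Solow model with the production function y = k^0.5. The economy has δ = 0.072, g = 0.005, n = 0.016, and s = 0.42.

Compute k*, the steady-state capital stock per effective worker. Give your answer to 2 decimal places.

k* ≈ 20.40

In steady state, investment equals break-even investment: s·k^α = (n + g + δ)·k.
Rearranging, k^(1−α) = s / (n + g + δ).
k^0.5 = 0.42 / (0.016 + 0.005 + 0.072) = 0.42 / 0.093 = 4.5161
k* = 4.5161^(1/0.5) ≈ 20.3952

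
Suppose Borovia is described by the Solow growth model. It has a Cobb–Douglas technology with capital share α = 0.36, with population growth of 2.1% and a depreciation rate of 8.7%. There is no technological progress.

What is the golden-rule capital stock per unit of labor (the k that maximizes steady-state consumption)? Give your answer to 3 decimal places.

k_gold ≈ 6.561

The golden rule sets f'(k) = n + δ, i.e. α·k^(α−1) = n + δ.
So k^(1−α) = α / (n + δ) = 0.36 / 0.108 = 3.3333.
k_gold = 3.3333^(1/0.64) ≈ 6.5613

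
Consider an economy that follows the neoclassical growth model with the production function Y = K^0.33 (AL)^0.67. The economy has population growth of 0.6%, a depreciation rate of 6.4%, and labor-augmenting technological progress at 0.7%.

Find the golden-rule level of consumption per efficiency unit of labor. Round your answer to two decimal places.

At the golden rule, f'(k) = n + g + δ, so α·k^(α−1) = n + g + δ and k_gold = (α/(n + g + δ))^(1/(1−α)).
k_gold = (0.33/0.077)^(1/0.67) = 4.2857^1.4925 ≈ 8.7759
c_gold = f(k_gold) − (n + g + δ)·k_gold = 2.0478 − 0.077×8.7759 ≈ 1.3721

c_gold ≈ 1.37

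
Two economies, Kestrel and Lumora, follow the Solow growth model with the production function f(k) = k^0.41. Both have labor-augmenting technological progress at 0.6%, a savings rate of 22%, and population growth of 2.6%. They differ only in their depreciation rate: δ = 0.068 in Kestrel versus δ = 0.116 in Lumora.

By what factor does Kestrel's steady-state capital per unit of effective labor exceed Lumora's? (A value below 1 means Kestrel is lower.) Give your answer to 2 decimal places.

Steady-state k* = [s/(n + g + δ)]^(1/(1−α)), so the ratio is [ (s_K/(n + g + δ)_K) / (s_L/(n + g + δ)_L) ]^1.6949.
s_K/(n + g + δ)_K = 0.22/0.100 = 2.2000; s_L/(n + g + δ)_L = 0.22/0.148 = 1.4865.
Ratio = (2.2000/1.4865)^1.6949 = 1.4800^1.6949 ≈ 1.9435

ratio ≈ 1.94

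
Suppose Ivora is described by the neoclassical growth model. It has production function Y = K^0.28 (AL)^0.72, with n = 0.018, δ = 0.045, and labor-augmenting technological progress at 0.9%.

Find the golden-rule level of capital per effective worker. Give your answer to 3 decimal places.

The golden rule sets f'(k) = n + g + δ, i.e. α·k^(α−1) = n + g + δ.
So k^(1−α) = α / (n + g + δ) = 0.28 / 0.072 = 3.8889.
k_gold = 3.8889^(1/0.72) ≈ 6.5948

k_gold ≈ 6.595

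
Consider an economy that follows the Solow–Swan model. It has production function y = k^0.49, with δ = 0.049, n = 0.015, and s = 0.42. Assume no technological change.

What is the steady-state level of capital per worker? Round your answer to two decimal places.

Steady state requires s·f(k) = (n + δ)·k, i.e. s·k^α = (n + δ)·k.
Dividing both sides by k: k^(1−α) = s / (n + δ).
k^0.51 = 0.42 / (0.015 + 0.049) = 0.42 / 0.064 = 6.5625
k* = 6.5625^(1/0.51) ≈ 40.0034

k* = 40.00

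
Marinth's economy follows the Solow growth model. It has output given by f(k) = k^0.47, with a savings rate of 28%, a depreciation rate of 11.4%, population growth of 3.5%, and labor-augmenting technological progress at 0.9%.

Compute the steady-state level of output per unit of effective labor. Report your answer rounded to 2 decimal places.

Steady state requires s·f(k) = (n + g + δ)·k, i.e. s·k^α = (n + g + δ)·k.
Rearranging, k^(1−α) = s / (n + g + δ).
k^0.53 = 0.28 / (0.035 + 0.009 + 0.114) = 0.28 / 0.158 = 1.7722
k* = 1.7722^(1/0.53) ≈ 2.9437
y* = (k*)^α = 2.9437^0.47 ≈ 1.6610

y* = 1.66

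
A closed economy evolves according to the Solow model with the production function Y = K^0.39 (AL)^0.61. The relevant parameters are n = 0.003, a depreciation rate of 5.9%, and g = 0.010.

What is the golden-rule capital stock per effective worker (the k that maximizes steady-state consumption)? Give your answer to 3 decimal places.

The golden rule sets f'(k) = n + g + δ, i.e. α·k^(α−1) = n + g + δ.
So k^(1−α) = α / (n + g + δ) = 0.39 / 0.072 = 5.4167.
k_gold = 5.4167^(1/0.61) ≈ 15.9531

k_gold ≈ 15.953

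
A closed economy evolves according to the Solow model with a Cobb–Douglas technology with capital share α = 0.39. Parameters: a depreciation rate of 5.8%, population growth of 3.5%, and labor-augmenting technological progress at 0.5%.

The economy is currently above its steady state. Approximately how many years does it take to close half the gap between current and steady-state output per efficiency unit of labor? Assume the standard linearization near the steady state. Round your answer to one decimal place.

Near the steady state the convergence rate is λ = (1 − α)(n + g + δ).
λ = (1 − 0.39) × 0.098 = 0.61 × 0.098 = 0.05978
Half-life = ln 2 / λ = 0.6931 / 0.05978 ≈ 11.59 years

half-life ≈ 11.6 years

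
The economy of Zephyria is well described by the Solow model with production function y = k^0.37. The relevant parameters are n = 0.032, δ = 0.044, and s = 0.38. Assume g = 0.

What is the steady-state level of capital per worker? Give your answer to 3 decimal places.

Steady state requires s·f(k) = (n + δ)·k, i.e. s·k^α = (n + δ)·k.
Dividing both sides by k: k^(1−α) = s / (n + δ).
k^0.63 = 0.38 / (0.032 + 0.044) = 0.38 / 0.076 = 5.0000
k* = 5.0000^(1/0.63) ≈ 12.8670

k* ≈ 12.867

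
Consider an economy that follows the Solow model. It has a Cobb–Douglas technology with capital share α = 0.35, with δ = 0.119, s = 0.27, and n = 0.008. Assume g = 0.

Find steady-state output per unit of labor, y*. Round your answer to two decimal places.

y* ≈ 1.50

Steady state requires s·f(k) = (n + δ)·k, i.e. s·k^α = (n + δ)·k.
Rearranging, k^(1−α) = s / (n + δ).
k^0.65 = 0.27 / (0.008 + 0.119) = 0.27 / 0.127 = 2.1260
k* = 2.1260^(1/0.65) ≈ 3.1911
y* = (k*)^α = 3.1911^0.35 ≈ 1.5010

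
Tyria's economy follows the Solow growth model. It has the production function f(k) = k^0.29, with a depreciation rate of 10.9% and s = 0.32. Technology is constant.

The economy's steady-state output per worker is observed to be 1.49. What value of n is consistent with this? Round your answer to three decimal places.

n ≈ 0.012

In steady state, investment equals break-even investment: s·k^α = (n + δ)·k.
Since y* = [s/(n + δ)]^(α/(1−α)), we have s/(n + δ) = (y*)^((1−α)/α) = 1.49^2.4483 = 2.6547.
Therefore n + δ = s / 2.6547 = 0.32 / 2.6547 = 0.1205, so n = 0.1205 − 0.109 = 0.0115.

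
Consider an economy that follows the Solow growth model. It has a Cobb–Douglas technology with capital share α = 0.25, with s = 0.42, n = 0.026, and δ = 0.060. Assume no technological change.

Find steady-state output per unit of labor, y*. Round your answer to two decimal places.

Steady state requires s·f(k) = (n + δ)·k, i.e. s·k^α = (n + δ)·k.
Rearranging, k^(1−α) = s / (n + δ).
k^0.75 = 0.42 / (0.026 + 0.060) = 0.42 / 0.086 = 4.8837
k* = 4.8837^(1/0.75) ≈ 8.2858
y* = (k*)^α = 8.2858^0.25 ≈ 1.6966

y* = 1.70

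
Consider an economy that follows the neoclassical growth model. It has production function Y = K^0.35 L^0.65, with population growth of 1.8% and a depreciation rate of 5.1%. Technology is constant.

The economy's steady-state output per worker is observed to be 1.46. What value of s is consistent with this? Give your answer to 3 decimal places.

Steady state requires s·f(k) = (n + δ)·k, i.e. s·k^α = (n + δ)·k.
Since y* = [s/(n + δ)]^(α/(1−α)), we have s/(n + δ) = (y*)^((1−α)/α) = 1.46^1.8571 = 2.0194.
Therefore s = 2.0194 × (n + δ) = 2.0194 × 0.069 = 0.1393.

s ≈ 0.139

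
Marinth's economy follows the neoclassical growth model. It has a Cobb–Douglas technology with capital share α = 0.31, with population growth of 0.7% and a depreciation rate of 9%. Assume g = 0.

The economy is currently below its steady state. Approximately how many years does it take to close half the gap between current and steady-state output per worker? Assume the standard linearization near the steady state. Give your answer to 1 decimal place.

t_½ ≈ 10.4 years

Near the steady state the convergence rate is λ = (1 − α)(n + δ).
λ = (1 − 0.31) × 0.097 = 0.69 × 0.097 = 0.06693
Half-life = ln 2 / λ = 0.6931 / 0.06693 ≈ 10.36 years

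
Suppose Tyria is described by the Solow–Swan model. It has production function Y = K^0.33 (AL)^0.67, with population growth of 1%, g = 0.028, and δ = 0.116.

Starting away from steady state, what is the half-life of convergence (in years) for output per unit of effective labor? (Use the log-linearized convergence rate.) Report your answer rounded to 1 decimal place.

Near the steady state the convergence rate is λ = (1 − α)(n + g + δ).
λ = (1 − 0.33) × 0.154 = 0.67 × 0.154 = 0.10318
Half-life = ln 2 / λ = 0.6931 / 0.10318 ≈ 6.72 years

about 6.7 years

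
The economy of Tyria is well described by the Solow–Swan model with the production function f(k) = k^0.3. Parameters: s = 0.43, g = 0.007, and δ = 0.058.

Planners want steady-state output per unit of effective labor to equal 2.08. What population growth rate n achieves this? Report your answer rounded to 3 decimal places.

In steady state, investment equals break-even investment: s·k^α = (n + g + δ)·k.
Since y* = [s/(n + g + δ)]^(α/(1−α)), we have s/(n + g + δ) = (y*)^((1−α)/α) = 2.08^2.3333 = 5.5225.
Therefore n + g + δ = s / 5.5225 = 0.43 / 5.5225 = 0.0779, so n = 0.0779 − 0.065 = 0.0129.

n ≈ 0.013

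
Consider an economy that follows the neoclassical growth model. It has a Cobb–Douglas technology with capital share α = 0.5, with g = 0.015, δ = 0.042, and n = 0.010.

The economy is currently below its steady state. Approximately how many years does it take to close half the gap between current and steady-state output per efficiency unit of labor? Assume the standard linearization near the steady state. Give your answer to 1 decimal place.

half-life ≈ 20.7 years

Near the steady state the convergence rate is λ = (1 − α)(n + g + δ).
λ = (1 − 0.5) × 0.067 = 0.5 × 0.067 = 0.0335
Half-life = ln 2 / λ = 0.6931 / 0.0335 ≈ 20.69 years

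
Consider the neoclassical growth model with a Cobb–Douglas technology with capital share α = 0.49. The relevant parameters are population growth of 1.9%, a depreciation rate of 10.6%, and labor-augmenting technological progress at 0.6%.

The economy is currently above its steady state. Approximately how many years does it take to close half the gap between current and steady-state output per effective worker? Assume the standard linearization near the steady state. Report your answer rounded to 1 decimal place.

Near the steady state the convergence rate is λ = (1 − α)(n + g + δ).
λ = (1 − 0.49) × 0.131 = 0.51 × 0.131 = 0.06681
Half-life = ln 2 / λ = 0.6931 / 0.06681 ≈ 10.37 years

about 10.4 years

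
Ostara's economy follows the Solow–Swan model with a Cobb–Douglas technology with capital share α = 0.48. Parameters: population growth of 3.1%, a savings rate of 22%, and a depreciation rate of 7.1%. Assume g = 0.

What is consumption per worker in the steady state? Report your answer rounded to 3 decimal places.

In steady state, investment equals break-even investment: s·k^α = (n + δ)·k.
Rearranging, k^(1−α) = s / (n + δ).
k^0.52 = 0.22 / (0.031 + 0.071) = 0.22 / 0.102 = 2.1569
k* = 2.1569^(1/0.52) ≈ 4.3851
y* = (k*)^α = 4.3851^0.48 ≈ 2.0331
c* = (1 − s)·y* = (1 − 0.22) × 2.0331 ≈ 1.5858

c* = 1.586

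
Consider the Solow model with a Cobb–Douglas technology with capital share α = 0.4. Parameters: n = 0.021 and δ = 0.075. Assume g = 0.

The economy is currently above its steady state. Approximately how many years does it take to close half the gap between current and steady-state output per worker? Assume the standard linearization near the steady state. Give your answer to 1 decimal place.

Near the steady state the convergence rate is λ = (1 − α)(n + δ).
λ = (1 − 0.4) × 0.096 = 0.6 × 0.096 = 0.0576
Half-life = ln 2 / λ = 0.6931 / 0.0576 ≈ 12.03 years

about 12.0 years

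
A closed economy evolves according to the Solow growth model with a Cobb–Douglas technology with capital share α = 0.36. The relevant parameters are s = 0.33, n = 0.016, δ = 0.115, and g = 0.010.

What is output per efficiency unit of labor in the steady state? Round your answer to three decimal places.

y* ≈ 1.613

In steady state, investment equals break-even investment: s·k^α = (n + g + δ)·k.
Rearranging, k^(1−α) = s / (n + g + δ).
k^0.64 = 0.33 / (0.016 + 0.010 + 0.115) = 0.33 / 0.141 = 2.3404
k* = 2.3404^(1/0.64) ≈ 3.7759
y* = (k*)^α = 3.7759^0.36 ≈ 1.6133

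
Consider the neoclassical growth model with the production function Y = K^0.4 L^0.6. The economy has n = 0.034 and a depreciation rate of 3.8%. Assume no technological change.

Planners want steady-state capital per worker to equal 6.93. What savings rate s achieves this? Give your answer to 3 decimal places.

s ≈ 0.230

At the steady state, Δk = 0, so s·k^α = (n + δ)·k.
So s / (n + δ) = (k*)^(1−α) = 6.93^0.6 = 3.1948.
Therefore s = 3.1948 × (n + δ) = 3.1948 × 0.072 = 0.2300.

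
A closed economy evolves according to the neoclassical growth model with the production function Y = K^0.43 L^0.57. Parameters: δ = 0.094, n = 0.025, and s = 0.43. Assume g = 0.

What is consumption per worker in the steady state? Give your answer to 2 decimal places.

c* = 1.50

In steady state, investment equals break-even investment: s·k^α = (n + δ)·k.
Dividing both sides by k: k^(1−α) = s / (n + δ).
k^0.57 = 0.43 / (0.025 + 0.094) = 0.43 / 0.119 = 3.6134
k* = 3.6134^(1/0.57) ≈ 9.5236
y* = (k*)^α = 9.5236^0.43 ≈ 2.6356
c* = (1 − s)·y* = (1 − 0.43) × 2.6356 ≈ 1.5023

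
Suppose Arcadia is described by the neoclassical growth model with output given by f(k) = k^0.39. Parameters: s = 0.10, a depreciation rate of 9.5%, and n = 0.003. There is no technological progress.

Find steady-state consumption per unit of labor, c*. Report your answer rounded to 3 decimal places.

c* ≈ 0.912

In steady state, investment equals break-even investment: s·k^α = (n + δ)·k.
Dividing both sides by k: k^(1−α) = s / (n + δ).
k^0.61 = 0.10 / (0.003 + 0.095) = 0.10 / 0.098 = 1.0204
k* = 1.0204^(1/0.61) ≈ 1.0337
y* = (k*)^α = 1.0337^0.39 ≈ 1.0130
c* = (1 − s)·y* = (1 − 0.10) × 1.0130 ≈ 0.9117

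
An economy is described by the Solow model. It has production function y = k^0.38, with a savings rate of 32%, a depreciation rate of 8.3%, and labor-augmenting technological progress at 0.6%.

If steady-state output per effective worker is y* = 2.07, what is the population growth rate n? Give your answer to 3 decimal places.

At the steady state, Δk = 0, so s·k^α = (n + g + δ)·k.
Since y* = [s/(n + g + δ)]^(α/(1−α)), we have s/(n + g + δ) = (y*)^((1−α)/α) = 2.07^1.6316 = 3.2775.
Therefore n + g + δ = s / 3.2775 = 0.32 / 3.2775 = 0.0976, so n = 0.0976 − 0.089 = 0.0086.

n ≈ 0.009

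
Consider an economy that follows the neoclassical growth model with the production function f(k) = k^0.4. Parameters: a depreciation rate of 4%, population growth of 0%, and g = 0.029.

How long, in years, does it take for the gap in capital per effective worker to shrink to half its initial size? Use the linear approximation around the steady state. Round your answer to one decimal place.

half-life ≈ 16.7 years

Near the steady state the convergence rate is λ = (1 − α)(n + g + δ).
λ = (1 − 0.4) × 0.069 = 0.6 × 0.069 = 0.0414
Half-life = ln 2 / λ = 0.6931 / 0.0414 ≈ 16.74 years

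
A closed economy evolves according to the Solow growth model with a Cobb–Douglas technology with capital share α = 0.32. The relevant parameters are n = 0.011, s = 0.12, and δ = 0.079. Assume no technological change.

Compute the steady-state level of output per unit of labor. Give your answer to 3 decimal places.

y* = 1.145

In steady state, investment equals break-even investment: s·k^α = (n + δ)·k.
Rearranging, k^(1−α) = s / (n + δ).
k^0.68 = 0.12 / (0.011 + 0.079) = 0.12 / 0.090 = 1.3333
k* = 1.3333^(1/0.68) ≈ 1.5266
y* = (k*)^α = 1.5266^0.32 ≈ 1.1450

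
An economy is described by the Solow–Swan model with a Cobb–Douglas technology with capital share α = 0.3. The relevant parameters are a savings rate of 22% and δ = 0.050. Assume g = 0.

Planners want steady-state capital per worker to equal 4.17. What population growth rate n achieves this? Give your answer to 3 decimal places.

At the steady state, Δk = 0, so s·k^α = (n + δ)·k.
So s / (n + δ) = (k*)^(1−α) = 4.17^0.7 = 2.7170.
Therefore n + δ = s / 2.7170 = 0.22 / 2.7170 = 0.0810, so n = 0.0810 − 0.050 = 0.0310.

n ≈ 0.031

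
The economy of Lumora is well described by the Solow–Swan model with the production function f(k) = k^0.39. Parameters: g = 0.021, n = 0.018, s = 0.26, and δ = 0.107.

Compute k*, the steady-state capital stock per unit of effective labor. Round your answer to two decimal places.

k* = 2.58

At the steady state, Δk = 0, so s·k^α = (n + g + δ)·k.
Dividing both sides by k: k^(1−α) = s / (n + g + δ).
k^0.61 = 0.26 / (0.018 + 0.021 + 0.107) = 0.26 / 0.146 = 1.7808
k* = 1.7808^(1/0.61) ≈ 2.5754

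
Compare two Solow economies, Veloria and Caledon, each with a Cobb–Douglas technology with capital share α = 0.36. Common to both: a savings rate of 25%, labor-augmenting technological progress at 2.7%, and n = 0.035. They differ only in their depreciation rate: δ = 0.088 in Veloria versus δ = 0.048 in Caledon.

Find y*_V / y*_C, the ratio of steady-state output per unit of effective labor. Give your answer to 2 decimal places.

y*_V / y*_C ≈ 0.84

Steady-state y* = [s/(n + g + δ)]^(α/(1−α)), so the ratio is [ (s_V/(n + g + δ)_V) / (s_C/(n + g + δ)_C) ]^0.5625.
s_V/(n + g + δ)_V = 0.25/0.150 = 1.6667; s_C/(n + g + δ)_C = 0.25/0.110 = 2.2727.
Ratio = (1.6667/2.2727)^0.5625 = 0.7334^0.5625 ≈ 0.8400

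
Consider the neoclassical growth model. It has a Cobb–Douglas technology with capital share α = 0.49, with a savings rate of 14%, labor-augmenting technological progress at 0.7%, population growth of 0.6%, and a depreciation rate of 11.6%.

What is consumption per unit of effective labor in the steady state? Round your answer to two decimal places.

In steady state, investment equals break-even investment: s·k^α = (n + g + δ)·k.
Rearranging, k^(1−α) = s / (n + g + δ).
k^0.51 = 0.14 / (0.006 + 0.007 + 0.116) = 0.14 / 0.129 = 1.0853
k* = 1.0853^(1/0.51) ≈ 1.1741
y* = (k*)^α = 1.1741^0.49 ≈ 1.0818
c* = (1 − s)·y* = (1 − 0.14) × 1.0818 ≈ 0.9303

c* = 0.93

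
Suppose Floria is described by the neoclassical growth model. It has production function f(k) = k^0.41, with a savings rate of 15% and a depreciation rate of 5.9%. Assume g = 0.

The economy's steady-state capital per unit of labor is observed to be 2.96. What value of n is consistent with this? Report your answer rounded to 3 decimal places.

In steady state, investment equals break-even investment: s·k^α = (n + δ)·k.
So s / (n + δ) = (k*)^(1−α) = 2.96^0.59 = 1.8970.
Therefore n + δ = s / 1.8970 = 0.15 / 1.8970 = 0.0791, so n = 0.0791 − 0.059 = 0.0201.

n ≈ 0.020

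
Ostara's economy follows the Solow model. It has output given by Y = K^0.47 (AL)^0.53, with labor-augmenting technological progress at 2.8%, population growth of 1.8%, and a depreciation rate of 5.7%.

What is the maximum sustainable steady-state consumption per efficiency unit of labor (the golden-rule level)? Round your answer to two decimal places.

At the golden rule, f'(k) = n + g + δ, so α·k^(α−1) = n + g + δ and k_gold = (α/(n + g + δ))^(1/(1−α)).
k_gold = (0.47/0.103)^(1/0.53) = 4.5631^1.8868 ≈ 17.5344
c_gold = f(k_gold) − (n + g + δ)·k_gold = 3.8426 − 0.103×17.5344 ≈ 2.0366

c_gold ≈ 2.04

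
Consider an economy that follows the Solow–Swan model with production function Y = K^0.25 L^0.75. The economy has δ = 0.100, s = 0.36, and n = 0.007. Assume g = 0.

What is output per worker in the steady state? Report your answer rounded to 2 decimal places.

y* = 1.50

At the steady state, Δk = 0, so s·k^α = (n + δ)·k.
Rearranging, k^(1−α) = s / (n + δ).
k^0.75 = 0.36 / (0.007 + 0.100) = 0.36 / 0.107 = 3.3645
k* = 3.3645^(1/0.75) ≈ 5.0415
y* = (k*)^α = 5.0415^0.25 ≈ 1.4984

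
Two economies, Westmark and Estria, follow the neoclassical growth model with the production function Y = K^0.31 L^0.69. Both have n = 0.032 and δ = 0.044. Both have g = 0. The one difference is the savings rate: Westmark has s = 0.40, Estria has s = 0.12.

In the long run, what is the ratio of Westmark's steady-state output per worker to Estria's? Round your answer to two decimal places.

y*_W / y*_E ≈ 1.72

Steady-state y* = [s/(n + δ)]^(α/(1−α)), so the ratio is [ (s_W/(n + δ)_W) / (s_E/(n + δ)_E) ]^0.4493.
s_W/(n + δ)_W = 0.40/0.076 = 5.2632; s_E/(n + δ)_E = 0.12/0.076 = 1.5789.
Ratio = (5.2632/1.5789)^0.4493 = 3.3335^0.4493 ≈ 1.7177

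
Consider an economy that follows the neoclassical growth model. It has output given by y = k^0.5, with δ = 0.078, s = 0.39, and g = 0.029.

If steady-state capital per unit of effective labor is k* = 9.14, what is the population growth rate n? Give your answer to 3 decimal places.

Steady state requires s·f(k) = (n + g + δ)·k, i.e. s·k^α = (n + g + δ)·k.
So s / (n + g + δ) = (k*)^(1−α) = 9.14^0.5 = 3.0232.
Therefore n + g + δ = s / 3.0232 = 0.39 / 3.0232 = 0.1290, so n = 0.1290 − 0.107 = 0.0220.

n ≈ 0.022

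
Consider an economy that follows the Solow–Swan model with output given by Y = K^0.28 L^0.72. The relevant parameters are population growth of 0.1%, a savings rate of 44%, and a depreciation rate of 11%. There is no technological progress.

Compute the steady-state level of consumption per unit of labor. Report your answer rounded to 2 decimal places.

Steady state requires s·f(k) = (n + δ)·k, i.e. s·k^α = (n + δ)·k.
Rearranging, k^(1−α) = s / (n + δ).
k^0.72 = 0.44 / (0.001 + 0.110) = 0.44 / 0.111 = 3.9640
k* = 3.9640^(1/0.72) ≈ 6.7724
y* = (k*)^α = 6.7724^0.28 ≈ 1.7085
c* = (1 − s)·y* = (1 − 0.44) × 1.7085 ≈ 0.9568

c* ≈ 0.96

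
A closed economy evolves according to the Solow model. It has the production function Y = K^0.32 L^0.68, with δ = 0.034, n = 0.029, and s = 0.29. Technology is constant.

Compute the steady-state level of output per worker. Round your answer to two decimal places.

At the steady state, Δk = 0, so s·k^α = (n + δ)·k.
Dividing both sides by k: k^(1−α) = s / (n + δ).
k^0.68 = 0.29 / (0.029 + 0.034) = 0.29 / 0.063 = 4.6032
k* = 4.6032^(1/0.68) ≈ 9.4425
y* = (k*)^α = 9.4425^0.32 ≈ 2.0513

y* ≈ 2.05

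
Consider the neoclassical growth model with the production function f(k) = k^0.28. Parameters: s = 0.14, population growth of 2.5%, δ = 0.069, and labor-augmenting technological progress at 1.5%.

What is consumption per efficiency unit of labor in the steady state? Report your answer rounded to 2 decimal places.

c* ≈ 0.95

Steady state requires s·f(k) = (n + g + δ)·k, i.e. s·k^α = (n + g + δ)·k.
Rearranging, k^(1−α) = s / (n + g + δ).
k^0.72 = 0.14 / (0.025 + 0.015 + 0.069) = 0.14 / 0.109 = 1.2844
k* = 1.2844^(1/0.72) ≈ 1.4157
y* = (k*)^α = 1.4157^0.28 ≈ 1.1022
c* = (1 − s)·y* = (1 − 0.14) × 1.1022 ≈ 0.9479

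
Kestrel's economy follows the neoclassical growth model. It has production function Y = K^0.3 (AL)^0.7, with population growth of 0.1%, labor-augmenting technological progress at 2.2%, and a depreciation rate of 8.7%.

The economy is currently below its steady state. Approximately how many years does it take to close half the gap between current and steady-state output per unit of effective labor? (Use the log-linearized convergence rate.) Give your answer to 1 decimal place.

about 9.0 years

Near the steady state the convergence rate is λ = (1 − α)(n + g + δ).
λ = (1 − 0.3) × 0.110 = 0.7 × 0.110 = 0.0770
Half-life = ln 2 / λ = 0.6931 / 0.0770 ≈ 9.00 years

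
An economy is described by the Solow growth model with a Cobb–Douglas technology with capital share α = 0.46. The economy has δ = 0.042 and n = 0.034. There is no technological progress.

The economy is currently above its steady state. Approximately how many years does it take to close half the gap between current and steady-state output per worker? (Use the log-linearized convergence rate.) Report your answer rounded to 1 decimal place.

half-life ≈ 16.9 years

Near the steady state the convergence rate is λ = (1 − α)(n + δ).
λ = (1 − 0.46) × 0.076 = 0.54 × 0.076 = 0.04104
Half-life = ln 2 / λ = 0.6931 / 0.04104 ≈ 16.89 years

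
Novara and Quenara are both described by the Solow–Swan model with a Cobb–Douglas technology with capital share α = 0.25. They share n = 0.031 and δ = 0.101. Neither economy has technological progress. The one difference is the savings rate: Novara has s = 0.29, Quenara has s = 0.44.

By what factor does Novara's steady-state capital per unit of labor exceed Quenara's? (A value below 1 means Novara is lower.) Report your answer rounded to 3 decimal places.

k*_N / k*_Q ≈ 0.574

Steady-state k* = [s/(n + δ)]^(1/(1−α)), so the ratio is [ (s_N/(n + δ)_N) / (s_Q/(n + δ)_Q) ]^1.3333.
s_N/(n + δ)_N = 0.29/0.132 = 2.1970; s_Q/(n + δ)_Q = 0.44/0.132 = 3.3333.
Ratio = (2.1970/3.3333)^1.3333 = 0.6591^1.3333 ≈ 0.5736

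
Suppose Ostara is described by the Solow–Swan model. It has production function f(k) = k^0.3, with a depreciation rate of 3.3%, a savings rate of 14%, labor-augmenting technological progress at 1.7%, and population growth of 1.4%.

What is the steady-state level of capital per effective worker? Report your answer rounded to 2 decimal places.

k* ≈ 3.06

Steady state requires s·f(k) = (n + g + δ)·k, i.e. s·k^α = (n + g + δ)·k.
Rearranging, k^(1−α) = s / (n + g + δ).
k^0.7 = 0.14 / (0.014 + 0.017 + 0.033) = 0.14 / 0.064 = 2.1875
k* = 2.1875^(1/0.7) ≈ 3.0594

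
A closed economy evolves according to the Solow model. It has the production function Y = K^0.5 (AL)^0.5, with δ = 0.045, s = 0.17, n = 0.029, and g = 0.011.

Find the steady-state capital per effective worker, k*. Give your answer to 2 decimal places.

At the steady state, Δk = 0, so s·k^α = (n + g + δ)·k.
Rearranging, k^(1−α) = s / (n + g + δ).
k^0.5 = 0.17 / (0.029 + 0.011 + 0.045) = 0.17 / 0.085 = 2.0000
k* = 2.0000^(1/0.5) ≈ 4.0000

k* ≈ 4.00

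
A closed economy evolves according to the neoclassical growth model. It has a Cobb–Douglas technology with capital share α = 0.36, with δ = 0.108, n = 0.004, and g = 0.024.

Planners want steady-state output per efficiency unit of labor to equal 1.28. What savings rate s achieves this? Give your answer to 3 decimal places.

s ≈ 0.211

In steady state, investment equals break-even investment: s·k^α = (n + g + δ)·k.
Since y* = [s/(n + g + δ)]^(α/(1−α)), we have s/(n + g + δ) = (y*)^((1−α)/α) = 1.28^1.7778 = 1.5510.
Therefore s = 1.5510 × (n + g + δ) = 1.5510 × 0.136 = 0.2109.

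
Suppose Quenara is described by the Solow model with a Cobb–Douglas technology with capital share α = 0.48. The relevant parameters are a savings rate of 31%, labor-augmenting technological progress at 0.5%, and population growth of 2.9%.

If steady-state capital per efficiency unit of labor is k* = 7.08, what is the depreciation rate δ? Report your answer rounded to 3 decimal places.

Steady state requires s·f(k) = (n + g + δ)·k, i.e. s·k^α = (n + g + δ)·k.
So s / (n + g + δ) = (k*)^(1−α) = 7.08^0.52 = 2.7671.
Therefore n + g + δ = s / 2.7671 = 0.31 / 2.7671 = 0.1120, so δ = 0.1120 − 0.034 = 0.0780.

δ ≈ 0.078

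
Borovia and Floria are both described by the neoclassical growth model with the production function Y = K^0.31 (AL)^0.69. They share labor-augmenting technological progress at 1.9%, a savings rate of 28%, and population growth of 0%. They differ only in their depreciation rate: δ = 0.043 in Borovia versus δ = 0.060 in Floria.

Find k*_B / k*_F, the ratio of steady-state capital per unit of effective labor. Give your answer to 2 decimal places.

ratio ≈ 1.42

Steady-state k* = [s/(n + g + δ)]^(1/(1−α)), so the ratio is [ (s_B/(n + g + δ)_B) / (s_F/(n + g + δ)_F) ]^1.4493.
s_B/(n + g + δ)_B = 0.28/0.062 = 4.5161; s_F/(n + g + δ)_F = 0.28/0.079 = 3.5443.
Ratio = (4.5161/3.5443)^1.4493 = 1.2742^1.4493 ≈ 1.4208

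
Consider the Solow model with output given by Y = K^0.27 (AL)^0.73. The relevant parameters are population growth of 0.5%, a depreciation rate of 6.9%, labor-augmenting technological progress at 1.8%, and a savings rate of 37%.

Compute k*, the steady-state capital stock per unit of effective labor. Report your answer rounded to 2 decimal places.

k* = 6.73

At the steady state, Δk = 0, so s·k^α = (n + g + δ)·k.
Dividing both sides by k: k^(1−α) = s / (n + g + δ).
k^0.73 = 0.37 / (0.005 + 0.018 + 0.069) = 0.37 / 0.092 = 4.0217
k* = 4.0217^(1/0.73) ≈ 6.7291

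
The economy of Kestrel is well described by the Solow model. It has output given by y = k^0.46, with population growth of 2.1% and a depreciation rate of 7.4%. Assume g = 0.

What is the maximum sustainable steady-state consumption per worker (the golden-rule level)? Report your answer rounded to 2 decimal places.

At the golden rule, f'(k) = n + δ, so α·k^(α−1) = n + δ and k_gold = (α/(n + δ))^(1/(1−α)).
k_gold = (0.46/0.095)^(1/0.54) = 4.8421^1.8519 ≈ 18.5615
c_gold = f(k_gold) − (n + δ)·k_gold = 3.8332 − 0.095×18.5615 ≈ 2.0699

c_gold ≈ 2.07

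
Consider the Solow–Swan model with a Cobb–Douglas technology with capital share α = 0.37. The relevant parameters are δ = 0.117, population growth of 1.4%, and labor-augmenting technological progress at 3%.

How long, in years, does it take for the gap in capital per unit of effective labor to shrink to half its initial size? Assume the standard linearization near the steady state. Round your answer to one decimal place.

half-life ≈ 6.8 years

Near the steady state the convergence rate is λ = (1 − α)(n + g + δ).
λ = (1 − 0.37) × 0.161 = 0.63 × 0.161 = 0.10143
Half-life = ln 2 / λ = 0.6931 / 0.10143 ≈ 6.83 years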